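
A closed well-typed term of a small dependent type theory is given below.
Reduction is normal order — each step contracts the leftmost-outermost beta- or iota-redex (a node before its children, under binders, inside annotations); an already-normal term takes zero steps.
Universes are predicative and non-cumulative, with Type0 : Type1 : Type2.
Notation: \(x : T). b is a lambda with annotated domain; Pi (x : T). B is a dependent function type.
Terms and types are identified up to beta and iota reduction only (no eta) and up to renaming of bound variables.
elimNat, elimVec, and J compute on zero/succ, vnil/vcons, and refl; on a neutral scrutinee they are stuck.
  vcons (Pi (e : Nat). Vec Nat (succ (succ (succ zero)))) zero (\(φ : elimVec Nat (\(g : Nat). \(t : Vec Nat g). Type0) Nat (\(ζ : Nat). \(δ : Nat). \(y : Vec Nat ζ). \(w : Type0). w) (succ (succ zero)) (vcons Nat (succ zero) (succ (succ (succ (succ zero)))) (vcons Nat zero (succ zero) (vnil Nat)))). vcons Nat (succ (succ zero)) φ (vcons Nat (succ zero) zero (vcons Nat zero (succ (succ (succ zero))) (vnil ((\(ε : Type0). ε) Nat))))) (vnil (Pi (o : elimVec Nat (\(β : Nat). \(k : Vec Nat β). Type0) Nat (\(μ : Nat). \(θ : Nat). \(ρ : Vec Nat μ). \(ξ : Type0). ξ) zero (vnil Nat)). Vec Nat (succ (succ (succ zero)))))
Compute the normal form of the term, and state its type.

normal form:
  vcons (Pi (e : Nat). Vec Nat (succ (succ (succ zero)))) zero (\(φ : Nat). vcons Nat (succ (succ zero)) φ (vcons Nat (succ zero) zero (vcons Nat zero (succ (succ (succ zero))) (vnil Nat)))) (vnil (Pi (g : Nat). Vec Nat (succ (succ (succ zero)))))
type:
  Vec (Pi (e : Nat). Vec Nat (succ (succ (succ zero)))) (succ zero)
observation: the first redex contracted is an elimVec iota-redex; the normal form is reached in 13 normal-order steps.


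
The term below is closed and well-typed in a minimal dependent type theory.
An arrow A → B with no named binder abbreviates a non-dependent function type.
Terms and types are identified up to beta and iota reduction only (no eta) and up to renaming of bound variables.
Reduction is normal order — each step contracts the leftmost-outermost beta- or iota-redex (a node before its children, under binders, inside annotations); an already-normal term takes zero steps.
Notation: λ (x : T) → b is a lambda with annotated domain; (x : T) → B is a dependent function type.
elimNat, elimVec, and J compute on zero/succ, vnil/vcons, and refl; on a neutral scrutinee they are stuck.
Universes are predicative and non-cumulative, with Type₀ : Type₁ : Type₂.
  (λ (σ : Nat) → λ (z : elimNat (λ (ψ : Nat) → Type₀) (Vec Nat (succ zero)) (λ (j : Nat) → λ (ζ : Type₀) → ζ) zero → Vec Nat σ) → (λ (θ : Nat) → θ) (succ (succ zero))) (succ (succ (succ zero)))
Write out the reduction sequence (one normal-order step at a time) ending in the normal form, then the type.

normal-order reduction:
  (λ (σ : Nat) → λ (z : elimNat (λ (ψ : Nat) → Type₀) (Vec Nat (succ zero)) (λ (j : Nat) → λ (ζ : Type₀) → ζ) zero → Vec Nat σ) → (λ (θ : Nat) → θ) (succ (succ zero))) (succ (succ (succ zero)))
  ~> λ (σ : elimNat (λ (z : Nat) → Type₀) (Vec Nat (succ zero)) (λ (ψ : Nat) → λ (j : Type₀) → j) zero → Vec Nat (succ (succ (succ zero)))) → (λ (ζ : Nat) → ζ) (succ (succ zero))
  ~> λ (σ : Vec Nat (succ zero) → Vec Nat (succ (succ (succ zero)))) → (λ (z : Nat) → z) (succ (succ zero))
  ~> λ (σ : Vec Nat (succ zero) → Vec Nat (succ (succ (succ zero)))) → succ (succ zero)
inferred type:
  (Vec Nat (succ zero) → Vec Nat (succ (succ (succ zero)))) → Nat


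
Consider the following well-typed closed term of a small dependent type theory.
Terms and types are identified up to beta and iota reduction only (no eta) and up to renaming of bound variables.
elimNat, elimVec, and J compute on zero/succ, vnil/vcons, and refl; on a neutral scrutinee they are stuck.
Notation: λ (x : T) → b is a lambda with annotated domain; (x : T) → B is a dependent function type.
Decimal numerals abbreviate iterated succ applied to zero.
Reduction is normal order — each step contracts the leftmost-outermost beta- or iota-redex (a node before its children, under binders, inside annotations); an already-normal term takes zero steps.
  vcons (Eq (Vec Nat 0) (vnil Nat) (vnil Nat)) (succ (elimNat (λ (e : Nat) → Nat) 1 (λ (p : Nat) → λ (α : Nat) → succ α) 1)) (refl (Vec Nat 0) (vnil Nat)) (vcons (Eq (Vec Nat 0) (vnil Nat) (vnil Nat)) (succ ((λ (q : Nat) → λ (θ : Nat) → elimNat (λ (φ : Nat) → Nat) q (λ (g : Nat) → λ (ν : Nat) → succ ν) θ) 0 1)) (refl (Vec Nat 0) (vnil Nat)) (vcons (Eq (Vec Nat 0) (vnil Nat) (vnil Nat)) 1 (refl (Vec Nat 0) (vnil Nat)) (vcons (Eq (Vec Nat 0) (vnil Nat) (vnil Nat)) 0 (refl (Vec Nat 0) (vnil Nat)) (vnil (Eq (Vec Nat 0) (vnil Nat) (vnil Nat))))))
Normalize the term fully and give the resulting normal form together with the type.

normal form:
  vcons (Eq (Vec Nat 0) (vnil Nat) (vnil Nat)) 3 (refl (Vec Nat 0) (vnil Nat)) (vcons (Eq (Vec Nat 0) (vnil Nat) (vnil Nat)) 2 (refl (Vec Nat 0) (vnil Nat)) (vcons (Eq (Vec Nat 0) (vnil Nat) (vnil Nat)) 1 (refl (Vec Nat 0) (vnil Nat)) (vcons (Eq (Vec Nat 0) (vnil Nat) (vnil Nat)) 0 (refl (Vec Nat 0) (vnil Nat)) (vnil (Eq (Vec Nat 0) (vnil Nat) (vnil Nat))))))
the term's type:
  Vec (Eq (Vec Nat 0) (vnil Nat) (vnil Nat)) 4


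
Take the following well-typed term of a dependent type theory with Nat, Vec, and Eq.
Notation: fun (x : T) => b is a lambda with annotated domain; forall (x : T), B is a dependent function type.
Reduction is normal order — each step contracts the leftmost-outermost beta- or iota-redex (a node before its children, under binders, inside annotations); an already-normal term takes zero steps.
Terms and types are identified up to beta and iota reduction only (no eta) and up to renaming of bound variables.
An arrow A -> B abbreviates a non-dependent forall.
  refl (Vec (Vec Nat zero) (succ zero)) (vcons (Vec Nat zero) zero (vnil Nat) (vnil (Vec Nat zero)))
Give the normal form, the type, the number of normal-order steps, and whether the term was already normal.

normal form:
  refl (Vec (Vec Nat zero) (succ zero)) (vcons (Vec Nat zero) zero (vnil Nat) (vnil (Vec Nat zero)))
the term's type:
  Eq (Vec (Vec Nat zero) (succ zero)) (vcons (Vec Nat zero) zero (vnil Nat) (vnil (Vec Nat zero))) (vcons (Vec Nat zero) zero (vnil Nat) (vnil (Vec Nat zero)))
normal-order step count: 0
term was already normal: yes


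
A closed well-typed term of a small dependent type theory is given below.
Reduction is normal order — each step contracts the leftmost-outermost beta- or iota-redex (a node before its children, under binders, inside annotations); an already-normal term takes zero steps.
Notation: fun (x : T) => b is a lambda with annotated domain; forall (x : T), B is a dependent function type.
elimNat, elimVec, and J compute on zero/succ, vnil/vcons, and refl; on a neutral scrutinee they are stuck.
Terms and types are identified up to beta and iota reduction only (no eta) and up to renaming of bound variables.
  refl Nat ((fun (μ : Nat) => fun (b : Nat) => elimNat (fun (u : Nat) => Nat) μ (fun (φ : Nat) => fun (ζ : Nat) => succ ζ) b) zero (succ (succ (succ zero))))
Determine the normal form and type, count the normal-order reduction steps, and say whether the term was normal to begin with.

resulting normal form:
  refl Nat (succ (succ (succ zero)))
the term's type:
  Eq Nat (succ (succ (succ zero))) (succ (succ (succ zero)))
steps to reach normal form (normal order): 12
started in normal form: no
first contracted redex: a beta-redex


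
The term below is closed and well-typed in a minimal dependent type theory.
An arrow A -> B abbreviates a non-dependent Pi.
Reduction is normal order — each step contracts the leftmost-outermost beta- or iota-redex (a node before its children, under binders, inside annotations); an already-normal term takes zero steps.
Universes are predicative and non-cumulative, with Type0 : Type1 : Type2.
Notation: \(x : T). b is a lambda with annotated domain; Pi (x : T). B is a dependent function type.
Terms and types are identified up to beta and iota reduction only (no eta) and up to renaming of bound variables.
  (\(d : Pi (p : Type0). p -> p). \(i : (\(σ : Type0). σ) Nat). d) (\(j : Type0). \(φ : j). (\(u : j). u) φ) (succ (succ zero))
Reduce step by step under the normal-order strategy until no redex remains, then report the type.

normal-order reduction sequence:
  (\(d : Pi (p : Type0). p -> p). \(i : (\(σ : Type0). σ) Nat). d) (\(j : Type0). \(φ : j). (\(u : j). u) φ) (succ (succ zero))
  ~> (\(d : (\(p : Type0). p) Nat). \(i : Type0). \(σ : i). (\(j : i). j) σ) (succ (succ zero))
  ~> \(d : Type0). \(p : d). (\(i : d). i) p
  ~> \(d : Type0). \(p : d). p
the term's type:
  Pi (d : Type0). d -> d


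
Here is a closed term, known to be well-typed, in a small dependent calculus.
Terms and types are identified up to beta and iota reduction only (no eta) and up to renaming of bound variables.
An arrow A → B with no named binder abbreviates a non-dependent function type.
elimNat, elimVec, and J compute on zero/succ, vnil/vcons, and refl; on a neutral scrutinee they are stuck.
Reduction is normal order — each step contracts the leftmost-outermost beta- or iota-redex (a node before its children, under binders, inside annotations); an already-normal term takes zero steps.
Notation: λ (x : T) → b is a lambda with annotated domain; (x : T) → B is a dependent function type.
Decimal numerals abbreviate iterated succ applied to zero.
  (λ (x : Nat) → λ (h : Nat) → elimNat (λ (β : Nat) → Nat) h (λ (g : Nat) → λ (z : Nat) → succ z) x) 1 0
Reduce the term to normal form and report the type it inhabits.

reduced normal form:
  1
type:
  Nat
observation: contracting a beta-redex first, the term normalizes in 6 steps.


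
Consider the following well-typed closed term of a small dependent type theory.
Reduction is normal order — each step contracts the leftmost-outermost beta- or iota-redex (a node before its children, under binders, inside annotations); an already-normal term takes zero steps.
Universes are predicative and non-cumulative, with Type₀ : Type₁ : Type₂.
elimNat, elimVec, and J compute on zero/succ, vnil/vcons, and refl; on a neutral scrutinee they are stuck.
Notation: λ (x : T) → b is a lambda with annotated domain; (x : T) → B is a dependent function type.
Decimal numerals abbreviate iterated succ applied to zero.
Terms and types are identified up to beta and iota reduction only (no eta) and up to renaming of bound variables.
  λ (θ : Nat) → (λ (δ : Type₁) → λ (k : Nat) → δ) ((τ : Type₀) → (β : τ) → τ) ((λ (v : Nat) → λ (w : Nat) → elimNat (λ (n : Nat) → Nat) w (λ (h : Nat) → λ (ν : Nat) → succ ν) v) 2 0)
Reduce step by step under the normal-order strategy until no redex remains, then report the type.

normal-order reduction:
  λ (θ : Nat) → (λ (δ : Type₁) → λ (k : Nat) → δ) ((τ : Type₀) → (β : τ) → τ) ((λ (v : Nat) → λ (w : Nat) → elimNat (λ (n : Nat) → Nat) w (λ (h : Nat) → λ (ν : Nat) → succ ν) v) 2 0)
  ~> λ (θ : Nat) → (λ (δ : Nat) → (k : Type₀) → (τ : k) → k) ((λ (β : Nat) → λ (v : Nat) → elimNat (λ (w : Nat) → Nat) v (λ (n : Nat) → λ (h : Nat) → succ h) β) 2 0)
  ~> λ (θ : Nat) → (δ : Type₀) → (k : δ) → δ
the term's type:
  (θ : Nat) → Type₁


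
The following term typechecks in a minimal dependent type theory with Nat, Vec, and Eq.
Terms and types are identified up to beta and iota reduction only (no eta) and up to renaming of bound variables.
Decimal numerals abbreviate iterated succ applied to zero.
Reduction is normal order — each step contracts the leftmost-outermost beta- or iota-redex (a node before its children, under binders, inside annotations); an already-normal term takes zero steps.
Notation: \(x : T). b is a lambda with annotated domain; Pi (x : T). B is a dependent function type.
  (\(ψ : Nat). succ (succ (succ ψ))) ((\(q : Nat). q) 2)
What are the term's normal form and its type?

normal form:
  5
type:
  Nat


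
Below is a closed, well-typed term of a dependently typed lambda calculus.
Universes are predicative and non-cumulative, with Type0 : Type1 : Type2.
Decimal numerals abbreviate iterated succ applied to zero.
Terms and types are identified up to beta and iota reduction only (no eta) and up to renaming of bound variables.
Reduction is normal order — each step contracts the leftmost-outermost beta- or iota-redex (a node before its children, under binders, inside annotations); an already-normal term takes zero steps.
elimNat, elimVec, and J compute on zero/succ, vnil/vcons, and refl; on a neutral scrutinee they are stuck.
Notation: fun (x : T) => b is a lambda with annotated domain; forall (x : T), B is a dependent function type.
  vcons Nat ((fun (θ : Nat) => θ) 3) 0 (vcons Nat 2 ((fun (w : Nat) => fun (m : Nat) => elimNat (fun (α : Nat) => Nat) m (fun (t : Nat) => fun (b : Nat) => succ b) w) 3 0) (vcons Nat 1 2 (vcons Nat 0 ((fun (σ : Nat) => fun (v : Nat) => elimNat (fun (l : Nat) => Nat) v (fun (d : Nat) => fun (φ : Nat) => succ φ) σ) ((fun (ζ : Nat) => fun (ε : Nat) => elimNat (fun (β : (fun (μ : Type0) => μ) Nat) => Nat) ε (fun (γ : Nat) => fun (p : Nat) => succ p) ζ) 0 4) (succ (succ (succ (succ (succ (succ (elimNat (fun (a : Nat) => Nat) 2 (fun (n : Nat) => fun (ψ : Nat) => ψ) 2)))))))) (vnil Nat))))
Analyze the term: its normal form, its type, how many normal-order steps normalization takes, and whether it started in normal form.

reduced normal form:
  vcons Nat 3 0 (vcons Nat 2 3 (vcons Nat 1 2 (vcons Nat 0 12 (vnil Nat))))
inferred type:
  Vec Nat 4
reduction steps (normal order): 38
term was already normal: no
first redex: a beta-redex


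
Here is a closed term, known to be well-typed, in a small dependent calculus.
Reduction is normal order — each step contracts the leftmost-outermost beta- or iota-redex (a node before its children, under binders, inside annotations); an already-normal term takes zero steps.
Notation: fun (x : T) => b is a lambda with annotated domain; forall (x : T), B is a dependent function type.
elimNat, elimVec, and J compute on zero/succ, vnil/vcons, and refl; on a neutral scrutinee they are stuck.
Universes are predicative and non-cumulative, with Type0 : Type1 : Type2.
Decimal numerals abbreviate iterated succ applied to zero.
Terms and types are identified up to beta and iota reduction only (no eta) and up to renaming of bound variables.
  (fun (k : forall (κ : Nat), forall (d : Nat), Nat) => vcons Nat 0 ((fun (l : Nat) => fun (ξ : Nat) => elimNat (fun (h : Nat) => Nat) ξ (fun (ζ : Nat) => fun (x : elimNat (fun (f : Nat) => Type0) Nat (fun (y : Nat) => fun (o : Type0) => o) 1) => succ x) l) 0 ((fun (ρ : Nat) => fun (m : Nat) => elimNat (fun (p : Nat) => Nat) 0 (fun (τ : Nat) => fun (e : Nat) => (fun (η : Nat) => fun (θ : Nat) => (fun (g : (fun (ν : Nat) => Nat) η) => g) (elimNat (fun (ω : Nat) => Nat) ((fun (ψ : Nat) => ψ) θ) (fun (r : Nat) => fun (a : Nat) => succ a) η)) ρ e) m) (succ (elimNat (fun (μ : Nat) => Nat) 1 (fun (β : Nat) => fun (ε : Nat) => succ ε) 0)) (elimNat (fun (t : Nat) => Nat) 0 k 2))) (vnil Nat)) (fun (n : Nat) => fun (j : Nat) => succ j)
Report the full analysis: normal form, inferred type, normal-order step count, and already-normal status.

resulting normal form:
  vcons Nat 0 4 (vnil Nat)
the term's type:
  Vec Nat 1
steps to reach normal form (normal order): 32
started in normal form: no
first redex: a beta-redex


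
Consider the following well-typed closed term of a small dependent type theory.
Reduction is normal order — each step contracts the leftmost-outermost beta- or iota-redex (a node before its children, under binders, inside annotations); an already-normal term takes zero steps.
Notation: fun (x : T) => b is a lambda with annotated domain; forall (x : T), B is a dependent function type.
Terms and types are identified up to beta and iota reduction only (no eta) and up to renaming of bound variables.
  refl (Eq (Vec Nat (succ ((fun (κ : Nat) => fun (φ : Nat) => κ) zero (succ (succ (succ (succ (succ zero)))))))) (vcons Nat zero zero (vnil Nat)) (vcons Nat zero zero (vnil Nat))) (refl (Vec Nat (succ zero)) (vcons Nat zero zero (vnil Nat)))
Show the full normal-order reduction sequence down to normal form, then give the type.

normal-order reduction sequence:
  refl (Eq (Vec Nat (succ ((fun (κ : Nat) => fun (φ : Nat) => κ) zero (succ (succ (succ (succ (succ zero)))))))) (vcons Nat zero zero (vnil Nat)) (vcons Nat zero zero (vnil Nat))) (refl (Vec Nat (succ zero)) (vcons Nat zero zero (vnil Nat)))
  ~> refl (Eq (Vec Nat (succ ((fun (κ : Nat) => zero) (succ (succ (succ (succ (succ zero)))))))) (vcons Nat zero zero (vnil Nat)) (vcons Nat zero zero (vnil Nat))) (refl (Vec Nat (succ zero)) (vcons Nat zero zero (vnil Nat)))
  ~> refl (Eq (Vec Nat (succ zero)) (vcons Nat zero zero (vnil Nat)) (vcons Nat zero zero (vnil Nat))) (refl (Vec Nat (succ zero)) (vcons Nat zero zero (vnil Nat)))
inferred type:
  Eq (Eq (Vec Nat (succ zero)) (vcons Nat zero zero (vnil Nat)) (vcons Nat zero zero (vnil Nat))) (refl (Vec Nat (succ zero)) (vcons Nat zero zero (vnil Nat))) (refl (Vec Nat (succ zero)) (vcons Nat zero zero (vnil Nat)))


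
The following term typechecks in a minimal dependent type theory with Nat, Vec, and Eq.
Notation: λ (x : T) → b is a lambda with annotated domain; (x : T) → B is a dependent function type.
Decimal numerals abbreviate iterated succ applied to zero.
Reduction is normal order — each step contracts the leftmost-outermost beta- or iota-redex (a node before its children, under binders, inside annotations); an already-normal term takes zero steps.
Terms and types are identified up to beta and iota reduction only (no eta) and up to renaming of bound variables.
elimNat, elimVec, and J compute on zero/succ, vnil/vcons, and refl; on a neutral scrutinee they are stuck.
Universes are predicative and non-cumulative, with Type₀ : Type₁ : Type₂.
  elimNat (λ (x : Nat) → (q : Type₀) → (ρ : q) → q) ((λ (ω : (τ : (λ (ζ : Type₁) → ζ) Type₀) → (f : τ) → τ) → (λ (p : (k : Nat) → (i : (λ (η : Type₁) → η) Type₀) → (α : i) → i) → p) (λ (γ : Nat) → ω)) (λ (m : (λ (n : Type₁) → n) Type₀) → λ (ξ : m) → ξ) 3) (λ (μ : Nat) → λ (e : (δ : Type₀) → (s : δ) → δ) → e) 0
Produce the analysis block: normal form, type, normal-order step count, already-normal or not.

normal form:
  λ (x : Type₀) → λ (q : x) → q
inferred type:
  (x : Type₀) → (q : x) → x
reduction steps (normal order): 5
started in normal form: no
first contracted redex: an elimNat iota-redex


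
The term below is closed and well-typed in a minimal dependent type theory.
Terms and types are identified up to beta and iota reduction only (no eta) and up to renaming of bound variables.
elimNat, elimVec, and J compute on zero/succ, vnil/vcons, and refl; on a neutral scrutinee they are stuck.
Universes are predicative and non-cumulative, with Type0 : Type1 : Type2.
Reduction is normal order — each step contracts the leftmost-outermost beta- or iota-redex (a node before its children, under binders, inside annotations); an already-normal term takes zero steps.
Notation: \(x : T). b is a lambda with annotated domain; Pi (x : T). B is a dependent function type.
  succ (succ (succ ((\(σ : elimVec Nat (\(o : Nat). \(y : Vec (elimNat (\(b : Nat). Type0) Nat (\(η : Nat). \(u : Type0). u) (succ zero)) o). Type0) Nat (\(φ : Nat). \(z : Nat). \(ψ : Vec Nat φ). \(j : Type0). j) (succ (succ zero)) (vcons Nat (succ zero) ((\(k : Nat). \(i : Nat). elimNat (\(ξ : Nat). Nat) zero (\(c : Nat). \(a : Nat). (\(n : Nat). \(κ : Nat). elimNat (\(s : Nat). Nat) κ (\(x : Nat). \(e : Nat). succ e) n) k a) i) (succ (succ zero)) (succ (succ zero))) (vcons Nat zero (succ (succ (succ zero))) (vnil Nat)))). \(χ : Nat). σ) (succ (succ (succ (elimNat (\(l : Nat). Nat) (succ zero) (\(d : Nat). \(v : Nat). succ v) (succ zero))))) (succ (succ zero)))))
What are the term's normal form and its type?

normal form:
  succ (succ (succ (succ (succ (succ (succ (succ zero)))))))
type:
  Nat
observation: 6 normal-order steps normalize the term, beginning with a beta-redex.


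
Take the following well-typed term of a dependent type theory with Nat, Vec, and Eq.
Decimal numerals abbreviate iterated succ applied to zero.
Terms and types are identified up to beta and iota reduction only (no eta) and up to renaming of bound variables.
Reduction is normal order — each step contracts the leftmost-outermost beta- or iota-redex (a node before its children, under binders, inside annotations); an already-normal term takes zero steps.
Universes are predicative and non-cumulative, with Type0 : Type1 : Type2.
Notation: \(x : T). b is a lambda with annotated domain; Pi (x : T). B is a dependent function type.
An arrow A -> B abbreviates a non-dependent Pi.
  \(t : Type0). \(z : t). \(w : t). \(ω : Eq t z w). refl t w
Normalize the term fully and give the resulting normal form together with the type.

reduced normal form:
  \(t : Type0). \(z : t). \(w : t). \(ω : Eq t z w). refl t w
inferred type:
  Pi (t : Type0). Pi (z : t). Pi (w : t). Eq t z w -> Eq t w w


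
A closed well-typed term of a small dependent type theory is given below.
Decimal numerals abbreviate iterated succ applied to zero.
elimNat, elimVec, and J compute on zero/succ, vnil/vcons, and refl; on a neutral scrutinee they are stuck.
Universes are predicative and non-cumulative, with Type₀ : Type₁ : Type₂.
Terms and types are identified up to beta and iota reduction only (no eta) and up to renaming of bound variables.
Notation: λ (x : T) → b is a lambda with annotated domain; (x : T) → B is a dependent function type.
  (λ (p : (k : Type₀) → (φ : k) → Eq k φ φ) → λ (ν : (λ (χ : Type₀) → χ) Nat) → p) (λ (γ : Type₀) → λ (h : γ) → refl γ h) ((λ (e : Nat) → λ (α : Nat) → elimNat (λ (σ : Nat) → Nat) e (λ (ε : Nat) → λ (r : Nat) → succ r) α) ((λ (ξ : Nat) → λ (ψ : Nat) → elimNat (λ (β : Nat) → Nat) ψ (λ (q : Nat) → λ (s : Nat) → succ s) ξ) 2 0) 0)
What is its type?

type:
  (p : Type₀) → (k : p) → Eq p k k


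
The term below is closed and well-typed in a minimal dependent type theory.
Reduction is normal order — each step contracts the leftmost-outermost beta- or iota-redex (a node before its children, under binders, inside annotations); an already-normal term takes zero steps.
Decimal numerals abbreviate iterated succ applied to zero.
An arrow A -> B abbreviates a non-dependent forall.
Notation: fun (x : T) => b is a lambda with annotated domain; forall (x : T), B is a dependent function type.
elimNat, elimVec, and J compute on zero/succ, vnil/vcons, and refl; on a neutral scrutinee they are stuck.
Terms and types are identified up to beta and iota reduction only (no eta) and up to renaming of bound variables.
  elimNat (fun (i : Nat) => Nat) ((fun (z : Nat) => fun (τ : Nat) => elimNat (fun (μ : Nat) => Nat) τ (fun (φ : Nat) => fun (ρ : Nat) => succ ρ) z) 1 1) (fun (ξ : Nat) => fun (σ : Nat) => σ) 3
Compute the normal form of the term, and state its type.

resulting normal form:
  2
inferred type:
  Nat


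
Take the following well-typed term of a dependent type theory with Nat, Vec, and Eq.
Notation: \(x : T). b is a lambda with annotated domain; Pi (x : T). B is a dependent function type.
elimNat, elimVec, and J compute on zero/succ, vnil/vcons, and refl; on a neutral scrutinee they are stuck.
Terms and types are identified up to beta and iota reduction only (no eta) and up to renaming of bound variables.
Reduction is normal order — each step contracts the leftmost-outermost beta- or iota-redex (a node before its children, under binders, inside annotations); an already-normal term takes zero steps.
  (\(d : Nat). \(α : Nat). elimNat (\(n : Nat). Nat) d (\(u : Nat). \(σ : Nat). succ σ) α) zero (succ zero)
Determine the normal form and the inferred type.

normal form:
  succ zero
the term's type:
  Nat
observation: contracting a beta-redex first, the term normalizes in 6 steps.


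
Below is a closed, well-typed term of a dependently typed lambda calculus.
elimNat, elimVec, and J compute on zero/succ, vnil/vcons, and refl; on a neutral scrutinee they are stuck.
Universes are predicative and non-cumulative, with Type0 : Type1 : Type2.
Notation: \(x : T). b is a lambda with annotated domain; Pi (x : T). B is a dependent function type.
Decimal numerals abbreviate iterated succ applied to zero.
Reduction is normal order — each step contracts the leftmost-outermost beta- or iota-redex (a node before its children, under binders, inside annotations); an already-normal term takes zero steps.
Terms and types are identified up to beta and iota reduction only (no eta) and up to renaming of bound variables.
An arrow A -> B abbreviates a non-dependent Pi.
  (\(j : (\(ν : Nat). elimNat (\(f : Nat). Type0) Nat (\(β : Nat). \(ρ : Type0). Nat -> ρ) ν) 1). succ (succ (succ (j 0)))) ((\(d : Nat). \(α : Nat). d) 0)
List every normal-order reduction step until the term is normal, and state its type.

normal-order reduction sequence:
  (\(j : (\(ν : Nat). elimNat (\(f : Nat). Type0) Nat (\(β : Nat). \(ρ : Type0). Nat -> ρ) ν) 1). succ (succ (succ (j 0)))) ((\(d : Nat). \(α : Nat). d) 0)
  ~> succ (succ (succ ((\(j : Nat). \(ν : Nat). j) 0 0)))
  ~> succ (succ (succ ((\(j : Nat). 0) 0)))
  ~> 3
inferred type:
  Nat


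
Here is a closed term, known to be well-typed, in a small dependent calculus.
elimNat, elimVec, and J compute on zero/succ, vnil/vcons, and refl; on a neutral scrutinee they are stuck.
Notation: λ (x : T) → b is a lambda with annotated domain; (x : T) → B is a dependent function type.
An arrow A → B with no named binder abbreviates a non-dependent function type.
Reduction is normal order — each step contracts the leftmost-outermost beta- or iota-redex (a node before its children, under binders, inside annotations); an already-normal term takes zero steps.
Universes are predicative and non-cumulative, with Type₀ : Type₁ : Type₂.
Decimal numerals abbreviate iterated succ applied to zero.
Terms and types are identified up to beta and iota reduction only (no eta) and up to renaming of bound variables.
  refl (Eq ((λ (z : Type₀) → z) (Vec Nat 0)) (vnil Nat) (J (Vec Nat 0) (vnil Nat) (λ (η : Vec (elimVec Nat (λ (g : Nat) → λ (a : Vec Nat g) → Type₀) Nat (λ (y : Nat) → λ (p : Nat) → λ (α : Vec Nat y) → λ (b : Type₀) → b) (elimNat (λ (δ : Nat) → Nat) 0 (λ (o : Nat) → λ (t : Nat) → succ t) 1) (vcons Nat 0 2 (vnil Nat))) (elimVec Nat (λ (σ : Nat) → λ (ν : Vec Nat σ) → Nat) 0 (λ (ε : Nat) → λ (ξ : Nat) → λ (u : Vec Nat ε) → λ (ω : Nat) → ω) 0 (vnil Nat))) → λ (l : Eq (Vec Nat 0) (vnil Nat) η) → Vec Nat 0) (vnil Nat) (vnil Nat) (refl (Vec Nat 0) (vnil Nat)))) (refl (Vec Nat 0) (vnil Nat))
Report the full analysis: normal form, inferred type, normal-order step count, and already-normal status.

normal form:
  refl (Eq (Vec Nat 0) (vnil Nat) (vnil Nat)) (refl (Vec Nat 0) (vnil Nat))
the term's type:
  Eq (Eq (Vec Nat 0) (vnil Nat) (vnil Nat)) (refl (Vec Nat 0) (vnil Nat)) (refl (Vec Nat 0) (vnil Nat))
normal-order step count: 2
term was already normal: no
first contracted redex: a beta-redex


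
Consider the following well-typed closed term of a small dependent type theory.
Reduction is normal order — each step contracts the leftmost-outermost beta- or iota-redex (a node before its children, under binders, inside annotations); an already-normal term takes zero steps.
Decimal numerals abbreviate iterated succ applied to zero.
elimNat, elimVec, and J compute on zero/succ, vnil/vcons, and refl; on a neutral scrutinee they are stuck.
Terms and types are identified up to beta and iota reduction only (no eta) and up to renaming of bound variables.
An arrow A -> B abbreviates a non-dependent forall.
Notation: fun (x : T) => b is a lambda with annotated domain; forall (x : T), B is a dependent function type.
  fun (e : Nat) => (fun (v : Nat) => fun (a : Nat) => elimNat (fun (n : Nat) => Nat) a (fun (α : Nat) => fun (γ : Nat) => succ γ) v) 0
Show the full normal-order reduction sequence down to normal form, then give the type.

normal-order reduction sequence:
  fun (e : Nat) => (fun (v : Nat) => fun (a : Nat) => elimNat (fun (n : Nat) => Nat) a (fun (α : Nat) => fun (γ : Nat) => succ γ) v) 0
  ~> fun (e : Nat) => fun (v : Nat) => elimNat (fun (a : Nat) => Nat) v (fun (n : Nat) => fun (α : Nat) => succ α) 0
  ~> fun (e : Nat) => fun (v : Nat) => v
type:
  Nat -> Nat -> Nat


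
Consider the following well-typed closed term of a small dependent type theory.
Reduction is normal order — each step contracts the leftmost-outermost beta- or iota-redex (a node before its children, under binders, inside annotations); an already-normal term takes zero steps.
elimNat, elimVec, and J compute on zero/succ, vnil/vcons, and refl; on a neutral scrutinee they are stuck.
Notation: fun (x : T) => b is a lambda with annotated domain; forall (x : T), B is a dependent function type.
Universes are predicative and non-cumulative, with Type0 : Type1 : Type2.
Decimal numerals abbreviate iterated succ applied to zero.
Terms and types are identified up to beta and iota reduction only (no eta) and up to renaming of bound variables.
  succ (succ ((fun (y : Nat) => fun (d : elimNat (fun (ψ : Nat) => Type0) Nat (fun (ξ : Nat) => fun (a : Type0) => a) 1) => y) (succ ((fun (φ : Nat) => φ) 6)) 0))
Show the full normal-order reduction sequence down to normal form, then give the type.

reduction (normal order):
  succ (succ ((fun (y : Nat) => fun (d : elimNat (fun (ψ : Nat) => Type0) Nat (fun (ξ : Nat) => fun (a : Type0) => a) 1) => y) (succ ((fun (φ : Nat) => φ) 6)) 0))
  ~> succ (succ ((fun (y : elimNat (fun (d : Nat) => Type0) Nat (fun (ψ : Nat) => fun (ξ : Type0) => ξ) 1) => succ ((fun (a : Nat) => a) 6)) 0))
  ~> succ (succ (succ ((fun (y : Nat) => y) 6)))
  ~> 9
the term's type:
  Nat


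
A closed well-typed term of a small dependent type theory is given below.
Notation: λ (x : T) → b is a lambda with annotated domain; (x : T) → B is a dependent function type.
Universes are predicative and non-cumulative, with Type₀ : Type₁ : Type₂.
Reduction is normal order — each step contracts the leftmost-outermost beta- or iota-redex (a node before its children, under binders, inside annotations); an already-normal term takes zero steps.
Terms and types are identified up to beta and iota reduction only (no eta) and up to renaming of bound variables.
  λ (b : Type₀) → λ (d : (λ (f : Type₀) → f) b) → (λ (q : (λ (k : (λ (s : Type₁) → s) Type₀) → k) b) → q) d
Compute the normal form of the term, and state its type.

reduced normal form:
  λ (b : Type₀) → λ (d : b) → d
type:
  (b : Type₀) → (d : b) → b


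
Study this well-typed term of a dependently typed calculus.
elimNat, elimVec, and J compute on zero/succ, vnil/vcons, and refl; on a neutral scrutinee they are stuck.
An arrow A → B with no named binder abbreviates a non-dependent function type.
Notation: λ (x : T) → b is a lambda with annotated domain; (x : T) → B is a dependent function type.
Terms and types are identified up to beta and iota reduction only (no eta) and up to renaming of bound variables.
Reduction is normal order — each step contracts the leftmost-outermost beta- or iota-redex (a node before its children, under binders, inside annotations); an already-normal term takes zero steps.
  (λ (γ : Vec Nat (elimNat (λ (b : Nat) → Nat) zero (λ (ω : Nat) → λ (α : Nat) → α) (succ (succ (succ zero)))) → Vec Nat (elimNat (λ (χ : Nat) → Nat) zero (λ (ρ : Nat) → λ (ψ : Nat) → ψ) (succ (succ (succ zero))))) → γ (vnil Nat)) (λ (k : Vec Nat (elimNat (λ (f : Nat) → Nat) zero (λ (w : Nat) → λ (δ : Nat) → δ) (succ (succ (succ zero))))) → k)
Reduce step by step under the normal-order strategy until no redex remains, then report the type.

reduction (normal order):
  (λ (γ : Vec Nat (elimNat (λ (b : Nat) → Nat) zero (λ (ω : Nat) → λ (α : Nat) → α) (succ (succ (succ zero)))) → Vec Nat (elimNat (λ (χ : Nat) → Nat) zero (λ (ρ : Nat) → λ (ψ : Nat) → ψ) (succ (succ (succ zero))))) → γ (vnil Nat)) (λ (k : Vec Nat (elimNat (λ (f : Nat) → Nat) zero (λ (w : Nat) → λ (δ : Nat) → δ) (succ (succ (succ zero))))) → k)
  ~> (λ (γ : Vec Nat (elimNat (λ (b : Nat) → Nat) zero (λ (ω : Nat) → λ (α : Nat) → α) (succ (succ (succ zero))))) → γ) (vnil Nat)
  ~> vnil Nat
inferred type:
  Vec Nat zero


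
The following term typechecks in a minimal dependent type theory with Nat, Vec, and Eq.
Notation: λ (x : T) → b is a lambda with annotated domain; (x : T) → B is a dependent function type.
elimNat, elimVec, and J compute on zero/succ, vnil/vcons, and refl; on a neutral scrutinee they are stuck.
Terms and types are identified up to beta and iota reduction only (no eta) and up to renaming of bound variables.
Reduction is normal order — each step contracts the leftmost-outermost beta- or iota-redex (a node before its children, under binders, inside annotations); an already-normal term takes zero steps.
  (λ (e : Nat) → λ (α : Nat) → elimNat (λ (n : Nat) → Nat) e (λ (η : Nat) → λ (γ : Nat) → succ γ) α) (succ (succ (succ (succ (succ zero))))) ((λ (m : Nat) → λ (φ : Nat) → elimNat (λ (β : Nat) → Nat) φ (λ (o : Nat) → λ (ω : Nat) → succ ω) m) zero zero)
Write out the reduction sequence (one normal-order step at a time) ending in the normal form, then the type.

reduction (normal order):
  (λ (e : Nat) → λ (α : Nat) → elimNat (λ (n : Nat) → Nat) e (λ (η : Nat) → λ (γ : Nat) → succ γ) α) (succ (succ (succ (succ (succ zero))))) ((λ (m : Nat) → λ (φ : Nat) → elimNat (λ (β : Nat) → Nat) φ (λ (o : Nat) → λ (ω : Nat) → succ ω) m) zero zero)
  ~> (λ (e : Nat) → elimNat (λ (α : Nat) → Nat) (succ (succ (succ (succ (succ zero))))) (λ (n : Nat) → λ (η : Nat) → succ η) e) ((λ (γ : Nat) → λ (m : Nat) → elimNat (λ (φ : Nat) → Nat) m (λ (β : Nat) → λ (o : Nat) → succ o) γ) zero zero)
  ~> elimNat (λ (e : Nat) → Nat) (succ (succ (succ (succ (succ zero))))) (λ (α : Nat) → λ (n : Nat) → succ n) ((λ (η : Nat) → λ (γ : Nat) → elimNat (λ (m : Nat) → Nat) γ (λ (φ : Nat) → λ (β : Nat) → succ β) η) zero zero)
  ~> elimNat (λ (e : Nat) → Nat) (succ (succ (succ (succ (succ zero))))) (λ (α : Nat) → λ (n : Nat) → succ n) ((λ (η : Nat) → elimNat (λ (γ : Nat) → Nat) η (λ (m : Nat) → λ (φ : Nat) → succ φ) zero) zero)
  ~> elimNat (λ (e : Nat) → Nat) (succ (succ (succ (succ (succ zero))))) (λ (α : Nat) → λ (n : Nat) → succ n) (elimNat (λ (η : Nat) → Nat) zero (λ (γ : Nat) → λ (m : Nat) → succ m) zero)
  ~> elimNat (λ (e : Nat) → Nat) (succ (succ (succ (succ (succ zero))))) (λ (α : Nat) → λ (n : Nat) → succ n) zero
  ~> succ (succ (succ (succ (succ zero))))
type:
  Nat


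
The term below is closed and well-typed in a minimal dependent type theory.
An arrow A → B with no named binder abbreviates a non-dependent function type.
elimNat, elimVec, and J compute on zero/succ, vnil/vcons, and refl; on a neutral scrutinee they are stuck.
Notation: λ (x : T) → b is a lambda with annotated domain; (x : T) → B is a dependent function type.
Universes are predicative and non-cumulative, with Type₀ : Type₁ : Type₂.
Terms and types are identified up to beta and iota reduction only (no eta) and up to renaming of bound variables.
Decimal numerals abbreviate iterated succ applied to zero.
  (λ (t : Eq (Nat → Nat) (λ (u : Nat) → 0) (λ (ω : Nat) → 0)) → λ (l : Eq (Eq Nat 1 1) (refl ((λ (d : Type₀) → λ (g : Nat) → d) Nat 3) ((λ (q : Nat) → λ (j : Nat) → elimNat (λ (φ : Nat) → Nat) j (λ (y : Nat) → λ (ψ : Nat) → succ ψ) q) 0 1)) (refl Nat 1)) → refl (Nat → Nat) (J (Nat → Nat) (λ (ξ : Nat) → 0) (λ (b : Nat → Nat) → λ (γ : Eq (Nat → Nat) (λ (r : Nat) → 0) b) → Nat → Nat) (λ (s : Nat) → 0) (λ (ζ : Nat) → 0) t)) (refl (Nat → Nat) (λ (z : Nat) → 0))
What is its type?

type:
  Eq (Eq Nat 1 1) (refl Nat 1) (refl Nat 1) → Eq (Nat → Nat) (λ (t : Nat) → 0) (λ (u : Nat) → 0)


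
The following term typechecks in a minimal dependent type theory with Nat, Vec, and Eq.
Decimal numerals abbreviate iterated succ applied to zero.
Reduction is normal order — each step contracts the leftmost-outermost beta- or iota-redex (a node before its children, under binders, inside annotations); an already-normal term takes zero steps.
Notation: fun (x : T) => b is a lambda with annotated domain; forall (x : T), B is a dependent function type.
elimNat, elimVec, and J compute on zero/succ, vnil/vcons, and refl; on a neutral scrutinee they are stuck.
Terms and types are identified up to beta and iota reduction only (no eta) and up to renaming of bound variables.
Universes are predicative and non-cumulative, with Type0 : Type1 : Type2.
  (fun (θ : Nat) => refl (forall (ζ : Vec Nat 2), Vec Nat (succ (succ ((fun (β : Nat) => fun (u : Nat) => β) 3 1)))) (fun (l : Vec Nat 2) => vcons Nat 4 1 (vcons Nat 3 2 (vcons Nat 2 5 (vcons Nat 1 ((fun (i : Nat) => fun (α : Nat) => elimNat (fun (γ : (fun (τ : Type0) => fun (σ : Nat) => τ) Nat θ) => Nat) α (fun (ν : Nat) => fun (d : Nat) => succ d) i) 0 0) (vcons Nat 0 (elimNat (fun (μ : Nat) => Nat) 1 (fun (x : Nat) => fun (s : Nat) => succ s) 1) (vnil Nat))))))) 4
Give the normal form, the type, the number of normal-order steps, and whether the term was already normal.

reduced normal form:
  refl (forall (θ : Vec Nat 2), Vec Nat 5) (fun (ζ : Vec Nat 2) => vcons Nat 4 1 (vcons Nat 3 2 (vcons Nat 2 5 (vcons Nat 1 0 (vcons Nat 0 2 (vnil Nat))))))
type:
  Eq (forall (θ : Vec Nat 2), Vec Nat 5) (fun (ζ : Vec Nat 2) => vcons Nat 4 1 (vcons Nat 3 2 (vcons Nat 2 5 (vcons Nat 1 0 (vcons Nat 0 2 (vnil Nat)))))) (fun (β : Vec Nat 2) => vcons Nat 4 1 (vcons Nat 3 2 (vcons Nat 2 5 (vcons Nat 1 0 (vcons Nat 0 2 (vnil Nat))))))
steps to reach normal form (normal order): 10
term was already normal: no
first redex: a beta-redex


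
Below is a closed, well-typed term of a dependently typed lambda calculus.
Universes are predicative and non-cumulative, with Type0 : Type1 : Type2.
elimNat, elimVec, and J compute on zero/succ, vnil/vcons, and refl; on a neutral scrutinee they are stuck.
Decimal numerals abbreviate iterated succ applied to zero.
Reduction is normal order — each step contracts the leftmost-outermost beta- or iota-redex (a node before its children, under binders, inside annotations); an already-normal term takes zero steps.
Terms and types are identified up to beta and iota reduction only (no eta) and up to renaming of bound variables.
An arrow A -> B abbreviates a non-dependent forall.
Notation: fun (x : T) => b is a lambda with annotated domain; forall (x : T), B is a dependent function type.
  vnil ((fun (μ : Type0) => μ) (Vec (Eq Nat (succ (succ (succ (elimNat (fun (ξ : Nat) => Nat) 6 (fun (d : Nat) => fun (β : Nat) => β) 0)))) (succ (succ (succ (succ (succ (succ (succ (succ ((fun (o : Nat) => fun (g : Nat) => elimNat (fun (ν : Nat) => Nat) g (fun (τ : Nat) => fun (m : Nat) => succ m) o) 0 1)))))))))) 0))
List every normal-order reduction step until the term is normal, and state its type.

normal-order reduction sequence:
  vnil ((fun (μ : Type0) => μ) (Vec (Eq Nat (succ (succ (succ (elimNat (fun (ξ : Nat) => Nat) 6 (fun (d : Nat) => fun (β : Nat) => β) 0)))) (succ (succ (succ (succ (succ (succ (succ (succ ((fun (o : Nat) => fun (g : Nat) => elimNat (fun (ν : Nat) => Nat) g (fun (τ : Nat) => fun (m : Nat) => succ m) o) 0 1)))))))))) 0))
  ~> vnil (Vec (Eq Nat (succ (succ (succ (elimNat (fun (μ : Nat) => Nat) 6 (fun (ξ : Nat) => fun (d : Nat) => d) 0)))) (succ (succ (succ (succ (succ (succ (succ (succ ((fun (β : Nat) => fun (o : Nat) => elimNat (fun (g : Nat) => Nat) o (fun (ν : Nat) => fun (τ : Nat) => succ τ) β) 0 1)))))))))) 0)
  ~> vnil (Vec (Eq Nat 9 (succ (succ (succ (succ (succ (succ (succ (succ ((fun (μ : Nat) => fun (ξ : Nat) => elimNat (fun (d : Nat) => Nat) ξ (fun (β : Nat) => fun (o : Nat) => succ o) μ) 0 1)))))))))) 0)
  ~> vnil (Vec (Eq Nat 9 (succ (succ (succ (succ (succ (succ (succ (succ ((fun (μ : Nat) => elimNat (fun (ξ : Nat) => Nat) μ (fun (d : Nat) => fun (β : Nat) => succ β) 0) 1)))))))))) 0)
  ~> vnil (Vec (Eq Nat 9 (succ (succ (succ (succ (succ (succ (succ (succ (elimNat (fun (μ : Nat) => Nat) 1 (fun (ξ : Nat) => fun (d : Nat) => succ d) 0)))))))))) 0)
  ~> vnil (Vec (Eq Nat 9 9) 0)
type:
  Vec (Vec (Eq Nat 9 9) 0) 0
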